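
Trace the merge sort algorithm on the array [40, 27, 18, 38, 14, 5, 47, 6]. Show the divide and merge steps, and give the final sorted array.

Merge sort trace:

Split: [40, 27, 18, 38, 14, 5, 47, 6] -> [40, 27, 18, 38] and [14, 5, 47, 6]
  Split: [40, 27, 18, 38] -> [40, 27] and [18, 38]
    Split: [40, 27] -> [40] and [27]
    Merge: [40] + [27] -> [27, 40]
    Split: [18, 38] -> [18] and [38]
    Merge: [18] + [38] -> [18, 38]
  Merge: [27, 40] + [18, 38] -> [18, 27, 38, 40]
  Split: [14, 5, 47, 6] -> [14, 5] and [47, 6]
    Split: [14, 5] -> [14] and [5]
    Merge: [14] + [5] -> [5, 14]
    Split: [47, 6] -> [47] and [6]
    Merge: [47] + [6] -> [6, 47]
  Merge: [5, 14] + [6, 47] -> [5, 6, 14, 47]
Merge: [18, 27, 38, 40] + [5, 6, 14, 47] -> [5, 6, 14, 18, 27, 38, 40, 47]

Final sorted array: [5, 6, 14, 18, 27, 38, 40, 47]

The merge sort proceeds by recursively splitting the array and merging sorted halves.
After all merges, the sorted array is [5, 6, 14, 18, 27, 38, 40, 47].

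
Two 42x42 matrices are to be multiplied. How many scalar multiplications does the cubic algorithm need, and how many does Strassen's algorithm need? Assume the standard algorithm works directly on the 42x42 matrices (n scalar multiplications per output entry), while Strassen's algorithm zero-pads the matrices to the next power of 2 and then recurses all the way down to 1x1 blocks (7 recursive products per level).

Matrix multiplication for 42x42 matrices:

Strassen's algorithm requires power-of-2 dimensions. Pad 42x42 to 64x64 (next power of 2).

Standard algorithm: 42^3 = 74088 multiplications
Strassen's algorithm: 7^(log2(64)) = 7^6 = 117649 multiplications
Difference: 74088 - 117649 = -43561 (Strassen uses MORE here due to padding overhead — for small or just-over-power-of-2 n, padding can outweigh the per-level savings)

Standard: 74088 multiplications (42^3). Strassen: 117649 multiplications (7^6, after padding to 64x64). Strassen reduces 8 recursive multiplications to 7 at each level.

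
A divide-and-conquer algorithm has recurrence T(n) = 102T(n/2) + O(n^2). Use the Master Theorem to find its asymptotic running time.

Master Theorem for T(n) = 102T(n/2) + O(n^2):

a = 102, b = 2, c = 2
log_b(a) = log_2(102) = 6.6724

Case 1: c = 2 < log_2(102) = 6.6724
T(n) = O(n^(log_2 102))

For T(n) = 102T(n/2) + O(n^2): log_2(102) = 6.6724. This is Case 1 of the Master Theorem (c < log_b(a), work dominated by leaves), giving O(n^(log_2 102)).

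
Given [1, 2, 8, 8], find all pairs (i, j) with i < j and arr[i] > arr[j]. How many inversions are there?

Finding inversions in [1, 2, 8, 8]:


Total inversions: 0

The array has 0 inversions. It is already sorted.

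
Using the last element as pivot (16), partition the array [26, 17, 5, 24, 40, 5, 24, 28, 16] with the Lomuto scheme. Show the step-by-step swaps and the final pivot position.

Lomuto partition with pivot = 16:

Initial array: [26, 17, 5, 24, 40, 5, 24, 28, 16]

arr[0]=26 > 16: no swap
arr[1]=17 > 16: no swap
arr[2]=5 <= 16: swap with position 0, array becomes [5, 17, 26, 24, 40, 5, 24, 28, 16]
arr[3]=24 > 16: no swap
arr[4]=40 > 16: no swap
arr[5]=5 <= 16: swap with position 1, array becomes [5, 5, 26, 24, 40, 17, 24, 28, 16]
arr[6]=24 > 16: no swap
arr[7]=28 > 16: no swap

Place pivot at position 2: [5, 5, 16, 24, 40, 17, 24, 28, 26]
Pivot position: 2

After partitioning with pivot 16, the array becomes [5, 5, 16, 24, 40, 17, 24, 28, 26]. The pivot is placed at index 2. All elements to the left of the pivot are <= 16, and all elements to the right are > 16.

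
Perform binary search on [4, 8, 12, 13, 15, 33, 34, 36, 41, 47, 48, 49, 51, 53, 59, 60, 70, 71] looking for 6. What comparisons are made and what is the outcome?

Binary search for 6 in [4, 8, 12, 13, 15, 33, 34, 36, 41, 47, 48, 49, 51, 53, 59, 60, 70, 71]:

lo=0, hi=17, mid=8, arr[mid]=41 -> 41 > 6, search left half
lo=0, hi=7, mid=3, arr[mid]=13 -> 13 > 6, search left half
lo=0, hi=2, mid=1, arr[mid]=8 -> 8 > 6, search left half
lo=0, hi=0, mid=0, arr[mid]=4 -> 4 < 6, search right half
lo=1 > hi=0, target 6 not found

Binary search determines that 6 is not in the array after 4 comparisons. The search space was exhausted without finding the target.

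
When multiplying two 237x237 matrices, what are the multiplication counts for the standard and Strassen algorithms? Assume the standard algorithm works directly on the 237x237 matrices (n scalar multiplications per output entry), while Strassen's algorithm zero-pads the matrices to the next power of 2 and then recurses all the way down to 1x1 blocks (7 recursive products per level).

Matrix multiplication for 237x237 matrices:

Strassen's algorithm requires power-of-2 dimensions. Pad 237x237 to 256x256 (next power of 2).

Standard algorithm: 237^3 = 13312053 multiplications
Strassen's algorithm: 7^(log2(256)) = 7^8 = 5764801 multiplications
Savings: 13312053 - 5764801 = 7547252 multiplications

Standard: 13312053 multiplications (237^3). Strassen: 5764801 multiplications (7^8, after padding to 256x256). Strassen reduces 8 recursive multiplications to 7 at each level.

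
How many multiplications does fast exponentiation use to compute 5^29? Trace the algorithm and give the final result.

Computing 5^29 by squaring (build up from 5^1; each line after the first costs one multiplication):

5^1 = 5
5^2 = (5^1)^2 = 5^2 = 25
5^3 = 5 * 5^2 = 5 * 25 = 125
5^6 = (5^3)^2 = 125^2 = 15625
5^7 = 5 * 5^6 = 5 * 15625 = 78125
5^14 = (5^7)^2 = 78125^2 = 6103515625
5^28 = (5^14)^2 = 6103515625^2 = 37252902984619140625
5^29 = 5 * 5^28 = 5 * 37252902984619140625 = 186264514923095703125

Result: 186264514923095703125
Multiplications needed: 7 (7 lines after 5^1)

5^29 = 186264514923095703125. Using exponentiation by squaring, this requires 7 multiplications. The key idea: if the exponent is even, square the half-power; if odd, multiply by the base once.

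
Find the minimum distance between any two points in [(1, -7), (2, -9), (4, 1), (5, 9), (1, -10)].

Computing all pairwise distances among 5 points:

d((1, -7), (2, -9)) = 2.2361
d((1, -7), (4, 1)) = 8.544
d((1, -7), (5, 9)) = 16.4924
d((1, -7), (1, -10)) = 3.0
d((2, -9), (4, 1)) = 10.198
d((2, -9), (5, 9)) = 18.2483
d((2, -9), (1, -10)) = 1.4142 <-- minimum
d((4, 1), (5, 9)) = 8.0623
d((4, 1), (1, -10)) = 11.4018
d((5, 9), (1, -10)) = 19.4165

Closest pair: (2, -9) and (1, -10) with distance 1.4142

The closest pair is (2, -9) and (1, -10) with Euclidean distance 1.4142. For 5 points, brute-force pairwise comparison is shown above. For large n, the divide-and-conquer algorithm (sort by x, recurse on halves, check the dividing strip) achieves O(n log n).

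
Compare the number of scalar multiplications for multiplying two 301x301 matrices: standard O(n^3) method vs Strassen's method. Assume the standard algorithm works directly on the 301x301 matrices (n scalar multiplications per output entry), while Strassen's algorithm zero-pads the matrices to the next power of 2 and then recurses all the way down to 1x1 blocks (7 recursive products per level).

Matrix multiplication for 301x301 matrices:

Strassen's algorithm requires power-of-2 dimensions. Pad 301x301 to 512x512 (next power of 2).

Standard algorithm: 301^3 = 27270901 multiplications
Strassen's algorithm: 7^(log2(512)) = 7^9 = 40353607 multiplications
Difference: 27270901 - 40353607 = -13082706 (Strassen uses MORE here due to padding overhead — for small or just-over-power-of-2 n, padding can outweigh the per-level savings)

Standard: 27270901 multiplications (301^3). Strassen: 40353607 multiplications (7^9, after padding to 512x512). Strassen reduces 8 recursive multiplications to 7 at each level.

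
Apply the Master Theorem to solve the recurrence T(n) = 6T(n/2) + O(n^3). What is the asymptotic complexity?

Master Theorem for T(n) = 6T(n/2) + O(n^3):

a = 6, b = 2, c = 3
log_b(a) = log_2(6) = 2.5850

Case 3: c = 3 > log_2(6) = 2.5850
T(n) = O(n^3) = O(n^3)

For T(n) = 6T(n/2) + O(n^3): log_2(6) = 2.5850. This is Case 3 of the Master Theorem (c > log_b(a), work dominated by root), giving O(n^3).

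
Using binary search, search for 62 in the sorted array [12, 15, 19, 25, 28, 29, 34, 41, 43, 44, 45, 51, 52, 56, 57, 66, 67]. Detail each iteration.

Binary search for 62 in [12, 15, 19, 25, 28, 29, 34, 41, 43, 44, 45, 51, 52, 56, 57, 66, 67]:

lo=0, hi=16, mid=8, arr[mid]=43 -> 43 < 62, search right half
lo=9, hi=16, mid=12, arr[mid]=52 -> 52 < 62, search right half
lo=13, hi=16, mid=14, arr[mid]=57 -> 57 < 62, search right half
lo=15, hi=16, mid=15, arr[mid]=66 -> 66 > 62, search left half
lo=15 > hi=14, target 62 not found

Binary search determines that 62 is not in the array after 4 comparisons. The search space was exhausted without finding the target.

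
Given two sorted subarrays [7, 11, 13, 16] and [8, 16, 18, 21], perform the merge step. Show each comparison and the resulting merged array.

Merging process:

Compare 7 vs 8: take 7 from left. Merged: [7]
Compare 11 vs 8: take 8 from right. Merged: [7, 8]
Compare 11 vs 16: take 11 from left. Merged: [7, 8, 11]
Compare 13 vs 16: take 13 from left. Merged: [7, 8, 11, 13]
Compare 16 vs 16: take 16 from left. Merged: [7, 8, 11, 13, 16]
Append remaining from right: [16, 18, 21]. Merged: [7, 8, 11, 13, 16, 16, 18, 21]

Final merged array: [7, 8, 11, 13, 16, 16, 18, 21]
Total comparisons: 5

The merged array is [7, 8, 11, 13, 16, 16, 18, 21], requiring 5 comparisons. The merge step runs in O(n) time where n is the total number of elements.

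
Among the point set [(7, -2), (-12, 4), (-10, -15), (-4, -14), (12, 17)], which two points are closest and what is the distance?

Computing all pairwise distances among 5 points:

d((7, -2), (-12, 4)) = 19.9249
d((7, -2), (-10, -15)) = 21.4009
d((7, -2), (-4, -14)) = 16.2788
d((7, -2), (12, 17)) = 19.6469
d((-12, 4), (-10, -15)) = 19.105
d((-12, 4), (-4, -14)) = 19.6977
d((-12, 4), (12, 17)) = 27.2947
d((-10, -15), (-4, -14)) = 6.0828 <-- minimum
d((-10, -15), (12, 17)) = 38.833
d((-4, -14), (12, 17)) = 34.8855

Closest pair: (-10, -15) and (-4, -14) with distance 6.0828

The closest pair is (-10, -15) and (-4, -14) with Euclidean distance 6.0828. For 5 points, brute-force pairwise comparison is shown above. For large n, the divide-and-conquer algorithm (sort by x, recurse on halves, check the dividing strip) achieves O(n log n).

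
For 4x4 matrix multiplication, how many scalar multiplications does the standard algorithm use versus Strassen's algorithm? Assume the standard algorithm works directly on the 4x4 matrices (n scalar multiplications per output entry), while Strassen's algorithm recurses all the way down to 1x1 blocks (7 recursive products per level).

Matrix multiplication for 4x4 matrices:

Standard algorithm: 4^3 = 64 multiplications
Strassen's algorithm: 7^(log2(4)) = 7^2 = 49 multiplications
Savings: 64 - 49 = 15 multiplications

Standard: 64 multiplications (4^3). Strassen: 49 multiplications (7^2). Strassen reduces 8 recursive multiplications to 7 at each level.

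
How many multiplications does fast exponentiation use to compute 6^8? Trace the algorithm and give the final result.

Computing 6^8 by squaring (build up from 6^1; each line after the first costs one multiplication):

6^1 = 6
6^2 = (6^1)^2 = 6^2 = 36
6^4 = (6^2)^2 = 36^2 = 1296
6^8 = (6^4)^2 = 1296^2 = 1679616

Result: 1679616
Multiplications needed: 3 (3 lines after 6^1)

6^8 = 1679616. Using exponentiation by squaring, this requires 3 multiplications. The key idea: if the exponent is even, square the half-power; if odd, multiply by the base once.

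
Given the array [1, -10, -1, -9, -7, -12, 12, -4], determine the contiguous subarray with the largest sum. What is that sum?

Using Kadane's algorithm on [1, -10, -1, -9, -7, -12, 12, -4]:

Scanning through the array:
Position 1 (value -10): max_ending_here = -9, max_so_far = 1
Position 2 (value -1): max_ending_here = -1, max_so_far = 1
Position 3 (value -9): max_ending_here = -9, max_so_far = 1
Position 4 (value -7): max_ending_here = -7, max_so_far = 1
Position 5 (value -12): max_ending_here = -12, max_so_far = 1
Position 6 (value 12): max_ending_here = 12, max_so_far = 12
Position 7 (value -4): max_ending_here = 8, max_so_far = 12

Maximum subarray: [12]
Maximum sum: 12

The maximum subarray is [12] with sum 12. This subarray runs from index 6 to index 6.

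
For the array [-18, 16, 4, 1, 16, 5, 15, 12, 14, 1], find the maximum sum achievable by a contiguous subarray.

Using Kadane's algorithm on [-18, 16, 4, 1, 16, 5, 15, 12, 14, 1]:

Scanning through the array:
Position 1 (value 16): max_ending_here = 16, max_so_far = 16
Position 2 (value 4): max_ending_here = 20, max_so_far = 20
Position 3 (value 1): max_ending_here = 21, max_so_far = 21
Position 4 (value 16): max_ending_here = 37, max_so_far = 37
Position 5 (value 5): max_ending_here = 42, max_so_far = 42
Position 6 (value 15): max_ending_here = 57, max_so_far = 57
Position 7 (value 12): max_ending_here = 69, max_so_far = 69
Position 8 (value 14): max_ending_here = 83, max_so_far = 83
Position 9 (value 1): max_ending_here = 84, max_so_far = 84

Maximum subarray: [16, 4, 1, 16, 5, 15, 12, 14, 1]
Maximum sum: 84

The maximum subarray is [16, 4, 1, 16, 5, 15, 12, 14, 1] with sum 84. This subarray runs from index 1 to index 9.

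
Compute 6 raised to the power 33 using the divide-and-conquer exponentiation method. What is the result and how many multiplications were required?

Computing 6^33 by squaring (build up from 6^1; each line after the first costs one multiplication):

6^1 = 6
6^2 = (6^1)^2 = 6^2 = 36
6^4 = (6^2)^2 = 36^2 = 1296
6^8 = (6^4)^2 = 1296^2 = 1679616
6^16 = (6^8)^2 = 1679616^2 = 2821109907456
6^32 = (6^16)^2 = 2821109907456^2 = 7958661109946400884391936
6^33 = 6 * 6^32 = 6 * 7958661109946400884391936 = 47751966659678405306351616

Result: 47751966659678405306351616
Multiplications needed: 6 (6 lines after 6^1)

6^33 = 47751966659678405306351616. Using exponentiation by squaring, this requires 6 multiplications. The key idea: if the exponent is even, square the half-power; if odd, multiply by the base once.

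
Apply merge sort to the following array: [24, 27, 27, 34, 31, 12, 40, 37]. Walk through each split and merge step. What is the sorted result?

Merge sort trace:

Split: [24, 27, 27, 34, 31, 12, 40, 37] -> [24, 27, 27, 34] and [31, 12, 40, 37]
  Split: [24, 27, 27, 34] -> [24, 27] and [27, 34]
    Split: [24, 27] -> [24] and [27]
    Merge: [24] + [27] -> [24, 27]
    Split: [27, 34] -> [27] and [34]
    Merge: [27] + [34] -> [27, 34]
  Merge: [24, 27] + [27, 34] -> [24, 27, 27, 34]
  Split: [31, 12, 40, 37] -> [31, 12] and [40, 37]
    Split: [31, 12] -> [31] and [12]
    Merge: [31] + [12] -> [12, 31]
    Split: [40, 37] -> [40] and [37]
    Merge: [40] + [37] -> [37, 40]
  Merge: [12, 31] + [37, 40] -> [12, 31, 37, 40]
Merge: [24, 27, 27, 34] + [12, 31, 37, 40] -> [12, 24, 27, 27, 31, 34, 37, 40]

Final sorted array: [12, 24, 27, 27, 31, 34, 37, 40]

The merge sort proceeds by recursively splitting the array and merging sorted halves.
After all merges, the sorted array is [12, 24, 27, 27, 31, 34, 37, 40].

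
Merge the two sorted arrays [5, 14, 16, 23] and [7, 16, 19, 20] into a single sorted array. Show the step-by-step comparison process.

Merging process:

Compare 5 vs 7: take 5 from left. Merged: [5]
Compare 14 vs 7: take 7 from right. Merged: [5, 7]
Compare 14 vs 16: take 14 from left. Merged: [5, 7, 14]
Compare 16 vs 16: take 16 from left. Merged: [5, 7, 14, 16]
Compare 23 vs 16: take 16 from right. Merged: [5, 7, 14, 16, 16]
Compare 23 vs 19: take 19 from right. Merged: [5, 7, 14, 16, 16, 19]
Compare 23 vs 20: take 20 from right. Merged: [5, 7, 14, 16, 16, 19, 20]
Append remaining from left: [23]. Merged: [5, 7, 14, 16, 16, 19, 20, 23]

Final merged array: [5, 7, 14, 16, 16, 19, 20, 23]
Total comparisons: 7

The merged array is [5, 7, 14, 16, 16, 19, 20, 23], requiring 7 comparisons. The merge step runs in O(n) time where n is the total number of elements.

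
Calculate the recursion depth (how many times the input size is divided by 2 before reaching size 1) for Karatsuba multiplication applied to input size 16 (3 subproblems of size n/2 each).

For divide and conquer with division factor 2:

Problem sizes at each level:
Level 0: 16
Level 1: 8
Level 2: 4
Level 3: 2
Level 4: 1

The root is level 0 and the size-1 base case is level 4 (the tree spans levels 0 through 4, i.e. 5 levels counting the root), so the depth is the number of divisions: log_2(16) = 4

The recursion tree depth is log_2(16) = 4. At each level, the problem size is divided by 2, so it takes 4 divisions to reduce to a base case of size 1. The algorithm makes 3 recursive calls at each level.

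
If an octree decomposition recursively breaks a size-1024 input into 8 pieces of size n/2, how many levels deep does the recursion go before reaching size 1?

For divide and conquer with division factor 2:

Problem sizes at each level:
Level 0: 1024
Level 1: 512
Level 2: 256
Level 3: 128
Level 4: 64
Level 5: 32
Level 6: 16
Level 7: 8
Level 8: 4
Level 9: 2
Level 10: 1

The root is level 0 and the size-1 base case is level 10 (the tree spans levels 0 through 10, i.e. 11 levels counting the root), so the depth is the number of divisions: log_2(1024) = 10

The recursion tree depth is log_2(1024) = 10. At each level, the problem size is divided by 2, so it takes 10 divisions to reduce to a base case of size 1. The algorithm makes 8 recursive calls at each level.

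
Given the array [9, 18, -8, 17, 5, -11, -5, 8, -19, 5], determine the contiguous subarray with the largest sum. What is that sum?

Using Kadane's algorithm on [9, 18, -8, 17, 5, -11, -5, 8, -19, 5]:

Scanning through the array:
Position 1 (value 18): max_ending_here = 27, max_so_far = 27
Position 2 (value -8): max_ending_here = 19, max_so_far = 27
Position 3 (value 17): max_ending_here = 36, max_so_far = 36
Position 4 (value 5): max_ending_here = 41, max_so_far = 41
Position 5 (value -11): max_ending_here = 30, max_so_far = 41
Position 6 (value -5): max_ending_here = 25, max_so_far = 41
Position 7 (value 8): max_ending_here = 33, max_so_far = 41
Position 8 (value -19): max_ending_here = 14, max_so_far = 41
Position 9 (value 5): max_ending_here = 19, max_so_far = 41

Maximum subarray: [9, 18, -8, 17, 5]
Maximum sum: 41

The maximum subarray is [9, 18, -8, 17, 5] with sum 41. This subarray runs from index 0 to index 4.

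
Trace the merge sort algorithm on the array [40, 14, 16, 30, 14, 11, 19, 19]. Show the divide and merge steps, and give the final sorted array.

Merge sort trace:

Split: [40, 14, 16, 30, 14, 11, 19, 19] -> [40, 14, 16, 30] and [14, 11, 19, 19]
  Split: [40, 14, 16, 30] -> [40, 14] and [16, 30]
    Split: [40, 14] -> [40] and [14]
    Merge: [40] + [14] -> [14, 40]
    Split: [16, 30] -> [16] and [30]
    Merge: [16] + [30] -> [16, 30]
  Merge: [14, 40] + [16, 30] -> [14, 16, 30, 40]
  Split: [14, 11, 19, 19] -> [14, 11] and [19, 19]
    Split: [14, 11] -> [14] and [11]
    Merge: [14] + [11] -> [11, 14]
    Split: [19, 19] -> [19] and [19]
    Merge: [19] + [19] -> [19, 19]
  Merge: [11, 14] + [19, 19] -> [11, 14, 19, 19]
Merge: [14, 16, 30, 40] + [11, 14, 19, 19] -> [11, 14, 14, 16, 19, 19, 30, 40]

Final sorted array: [11, 14, 14, 16, 19, 19, 30, 40]

The merge sort proceeds by recursively splitting the array and merging sorted halves.
After all merges, the sorted array is [11, 14, 14, 16, 19, 19, 30, 40].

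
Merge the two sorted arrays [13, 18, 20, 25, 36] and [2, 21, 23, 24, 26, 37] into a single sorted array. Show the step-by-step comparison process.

Merging process:

Compare 13 vs 2: take 2 from right. Merged: [2]
Compare 13 vs 21: take 13 from left. Merged: [2, 13]
Compare 18 vs 21: take 18 from left. Merged: [2, 13, 18]
Compare 20 vs 21: take 20 from left. Merged: [2, 13, 18, 20]
Compare 25 vs 21: take 21 from right. Merged: [2, 13, 18, 20, 21]
Compare 25 vs 23: take 23 from right. Merged: [2, 13, 18, 20, 21, 23]
Compare 25 vs 24: take 24 from right. Merged: [2, 13, 18, 20, 21, 23, 24]
Compare 25 vs 26: take 25 from left. Merged: [2, 13, 18, 20, 21, 23, 24, 25]
Compare 36 vs 26: take 26 from right. Merged: [2, 13, 18, 20, 21, 23, 24, 25, 26]
Compare 36 vs 37: take 36 from left. Merged: [2, 13, 18, 20, 21, 23, 24, 25, 26, 36]
Append remaining from right: [37]. Merged: [2, 13, 18, 20, 21, 23, 24, 25, 26, 36, 37]

Final merged array: [2, 13, 18, 20, 21, 23, 24, 25, 26, 36, 37]
Total comparisons: 10

The merged array is [2, 13, 18, 20, 21, 23, 24, 25, 26, 36, 37], requiring 10 comparisons. The merge step runs in O(n) time where n is the total number of elements.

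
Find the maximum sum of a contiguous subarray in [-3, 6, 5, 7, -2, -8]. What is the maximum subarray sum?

Using Kadane's algorithm on [-3, 6, 5, 7, -2, -8]:

Scanning through the array:
Position 1 (value 6): max_ending_here = 6, max_so_far = 6
Position 2 (value 5): max_ending_here = 11, max_so_far = 11
Position 3 (value 7): max_ending_here = 18, max_so_far = 18
Position 4 (value -2): max_ending_here = 16, max_so_far = 18
Position 5 (value -8): max_ending_here = 8, max_so_far = 18

Maximum subarray: [6, 5, 7]
Maximum sum: 18

The maximum subarray is [6, 5, 7] with sum 18. This subarray runs from index 1 to index 3.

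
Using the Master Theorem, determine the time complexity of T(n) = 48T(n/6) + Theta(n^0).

Master Theorem for T(n) = 48T(n/6) + O(n^0):

a = 48, b = 6, c = 0
log_b(a) = log_6(48) = 2.1606

Case 1: c = 0 < log_6(48) = 2.1606
T(n) = O(n^(log_6 48))

For T(n) = 48T(n/6) + O(n^0): log_6(48) = 2.1606. This is Case 1 of the Master Theorem (c < log_b(a), work dominated by leaves), giving O(n^(log_6 48)).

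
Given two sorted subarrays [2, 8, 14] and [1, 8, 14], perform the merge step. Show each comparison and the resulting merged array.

Merging process:

Compare 2 vs 1: take 1 from right. Merged: [1]
Compare 2 vs 8: take 2 from left. Merged: [1, 2]
Compare 8 vs 8: take 8 from left. Merged: [1, 2, 8]
Compare 14 vs 8: take 8 from right. Merged: [1, 2, 8, 8]
Compare 14 vs 14: take 14 from left. Merged: [1, 2, 8, 8, 14]
Append remaining from right: [14]. Merged: [1, 2, 8, 8, 14, 14]

Final merged array: [1, 2, 8, 8, 14, 14]
Total comparisons: 5

The merged array is [1, 2, 8, 8, 14, 14], requiring 5 comparisons. The merge step runs in O(n) time where n is the total number of elements.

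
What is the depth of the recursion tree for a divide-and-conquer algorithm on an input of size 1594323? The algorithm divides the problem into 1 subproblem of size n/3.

For divide and conquer with division factor 3:

Problem sizes at each level:
Level 0: 1594323
Level 1: 531441
Level 2: 177147
Level 3: 59049
Level 4: 19683
Level 5: 6561
Level 6: 2187
Level 7: 729
Level 8: 243
Level 9: 81
Level 10: 27
Level 11: 9
Level 12: 3
Level 13: 1

The root is level 0 and the size-1 base case is level 13 (the tree spans levels 0 through 13, i.e. 14 levels counting the root), so the depth is the number of divisions: log_3(1594323) = 13

The recursion tree depth is log_3(1594323) = 13. At each level, the problem size is divided by 3, so it takes 13 divisions to reduce to a base case of size 1. The algorithm makes 1 recursive call at each level.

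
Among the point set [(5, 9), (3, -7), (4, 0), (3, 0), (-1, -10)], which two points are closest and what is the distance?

Computing all pairwise distances among 5 points:

d((5, 9), (3, -7)) = 16.1245
d((5, 9), (4, 0)) = 9.0554
d((5, 9), (3, 0)) = 9.2195
d((5, 9), (-1, -10)) = 19.9249
d((3, -7), (4, 0)) = 7.0711
d((3, -7), (3, 0)) = 7.0
d((3, -7), (-1, -10)) = 5.0
d((4, 0), (3, 0)) = 1.0 <-- minimum
d((4, 0), (-1, -10)) = 11.1803
d((3, 0), (-1, -10)) = 10.7703

Closest pair: (4, 0) and (3, 0) with distance 1.0

The closest pair is (4, 0) and (3, 0) with Euclidean distance 1.0. For 5 points, brute-force pairwise comparison is shown above. For large n, the divide-and-conquer algorithm (sort by x, recurse on halves, check the dividing strip) achieves O(n log n).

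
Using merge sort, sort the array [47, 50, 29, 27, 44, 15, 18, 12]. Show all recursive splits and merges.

Merge sort trace:

Split: [47, 50, 29, 27, 44, 15, 18, 12] -> [47, 50, 29, 27] and [44, 15, 18, 12]
  Split: [47, 50, 29, 27] -> [47, 50] and [29, 27]
    Split: [47, 50] -> [47] and [50]
    Merge: [47] + [50] -> [47, 50]
    Split: [29, 27] -> [29] and [27]
    Merge: [29] + [27] -> [27, 29]
  Merge: [47, 50] + [27, 29] -> [27, 29, 47, 50]
  Split: [44, 15, 18, 12] -> [44, 15] and [18, 12]
    Split: [44, 15] -> [44] and [15]
    Merge: [44] + [15] -> [15, 44]
    Split: [18, 12] -> [18] and [12]
    Merge: [18] + [12] -> [12, 18]
  Merge: [15, 44] + [12, 18] -> [12, 15, 18, 44]
Merge: [27, 29, 47, 50] + [12, 15, 18, 44] -> [12, 15, 18, 27, 29, 44, 47, 50]

Final sorted array: [12, 15, 18, 27, 29, 44, 47, 50]

The merge sort proceeds by recursively splitting the array and merging sorted halves.
After all merges, the sorted array is [12, 15, 18, 27, 29, 44, 47, 50].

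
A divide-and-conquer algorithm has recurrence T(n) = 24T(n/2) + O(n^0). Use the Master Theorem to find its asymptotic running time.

Master Theorem for T(n) = 24T(n/2) + O(n^0):

a = 24, b = 2, c = 0
log_b(a) = log_2(24) = 4.5850

Case 1: c = 0 < log_2(24) = 4.5850
T(n) = O(n^(log_2 24))

For T(n) = 24T(n/2) + O(n^0): log_2(24) = 4.5850. This is Case 1 of the Master Theorem (c < log_b(a), work dominated by leaves), giving O(n^(log_2 24)).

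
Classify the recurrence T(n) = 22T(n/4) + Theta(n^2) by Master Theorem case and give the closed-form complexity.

Master Theorem for T(n) = 22T(n/4) + O(n^2):

a = 22, b = 4, c = 2
log_b(a) = log_4(22) = 2.2297

Case 1: c = 2 < log_4(22) = 2.2297
T(n) = O(n^(log_4 22))

For T(n) = 22T(n/4) + O(n^2): log_4(22) = 2.2297. This is Case 1 of the Master Theorem (c < log_b(a), work dominated by leaves), giving O(n^(log_4 22)).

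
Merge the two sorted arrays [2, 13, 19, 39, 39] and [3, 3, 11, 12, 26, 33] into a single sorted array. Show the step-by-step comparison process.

Merging process:

Compare 2 vs 3: take 2 from left. Merged: [2]
Compare 13 vs 3: take 3 from right. Merged: [2, 3]
Compare 13 vs 3: take 3 from right. Merged: [2, 3, 3]
Compare 13 vs 11: take 11 from right. Merged: [2, 3, 3, 11]
Compare 13 vs 12: take 12 from right. Merged: [2, 3, 3, 11, 12]
Compare 13 vs 26: take 13 from left. Merged: [2, 3, 3, 11, 12, 13]
Compare 19 vs 26: take 19 from left. Merged: [2, 3, 3, 11, 12, 13, 19]
Compare 39 vs 26: take 26 from right. Merged: [2, 3, 3, 11, 12, 13, 19, 26]
Compare 39 vs 33: take 33 from right. Merged: [2, 3, 3, 11, 12, 13, 19, 26, 33]
Append remaining from left: [39, 39]. Merged: [2, 3, 3, 11, 12, 13, 19, 26, 33, 39, 39]

Final merged array: [2, 3, 3, 11, 12, 13, 19, 26, 33, 39, 39]
Total comparisons: 9

The merged array is [2, 3, 3, 11, 12, 13, 19, 26, 33, 39, 39], requiring 9 comparisons. The merge step runs in O(n) time where n is the total number of elements.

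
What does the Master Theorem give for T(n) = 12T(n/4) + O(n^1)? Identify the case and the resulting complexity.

Master Theorem for T(n) = 12T(n/4) + O(n^1):

a = 12, b = 4, c = 1
log_b(a) = log_4(12) = 1.7925

Case 1: c = 1 < log_4(12) = 1.7925
T(n) = O(n^(log_4 12))

For T(n) = 12T(n/4) + O(n^1): log_4(12) = 1.7925. This is Case 1 of the Master Theorem (c < log_b(a), work dominated by leaves), giving O(n^(log_4 12)).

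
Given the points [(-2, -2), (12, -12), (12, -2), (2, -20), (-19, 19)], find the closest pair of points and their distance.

Computing all pairwise distances among 5 points:

d((-2, -2), (12, -12)) = 17.2047
d((-2, -2), (12, -2)) = 14.0
d((-2, -2), (2, -20)) = 18.4391
d((-2, -2), (-19, 19)) = 27.0185
d((12, -12), (12, -2)) = 10.0 <-- minimum
d((12, -12), (2, -20)) = 12.8062
d((12, -12), (-19, 19)) = 43.8406
d((12, -2), (2, -20)) = 20.5913
d((12, -2), (-19, 19)) = 37.4433
d((2, -20), (-19, 19)) = 44.2945

Closest pair: (12, -12) and (12, -2) with distance 10.0

The closest pair is (12, -12) and (12, -2) with Euclidean distance 10.0. For 5 points, brute-force pairwise comparison is shown above. For large n, the divide-and-conquer algorithm (sort by x, recurse on halves, check the dividing strip) achieves O(n log n).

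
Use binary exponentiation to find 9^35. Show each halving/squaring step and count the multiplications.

Computing 9^35 by squaring (build up from 9^1; each line after the first costs one multiplication):

9^1 = 9
9^2 = (9^1)^2 = 9^2 = 81
9^4 = (9^2)^2 = 81^2 = 6561
9^8 = (9^4)^2 = 6561^2 = 43046721
9^16 = (9^8)^2 = 43046721^2 = 1853020188851841
9^17 = 9 * 9^16 = 9 * 1853020188851841 = 16677181699666569
9^34 = (9^17)^2 = 16677181699666569^2 = 278128389443693511257285776231761
9^35 = 9 * 9^34 = 9 * 278128389443693511257285776231761 = 2503155504993241601315571986085849

Result: 2503155504993241601315571986085849
Multiplications needed: 7 (7 lines after 9^1)

9^35 = 2503155504993241601315571986085849. Using exponentiation by squaring, this requires 7 multiplications. The key idea: if the exponent is even, square the half-power; if odd, multiply by the base once.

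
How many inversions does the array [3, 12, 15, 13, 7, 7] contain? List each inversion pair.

Finding inversions in [3, 12, 15, 13, 7, 7]:

(1, 4): arr[1]=12 > arr[4]=7
(1, 5): arr[1]=12 > arr[5]=7
(2, 3): arr[2]=15 > arr[3]=13
(2, 4): arr[2]=15 > arr[4]=7
(2, 5): arr[2]=15 > arr[5]=7
(3, 4): arr[3]=13 > arr[4]=7
(3, 5): arr[3]=13 > arr[5]=7

Total inversions: 7

The array has 7 inversion(s): (1,4), (1,5), (2,3), (2,4), (2,5), (3,4), (3,5). Each pair (i,j) satisfies i < j and arr[i] > arr[j].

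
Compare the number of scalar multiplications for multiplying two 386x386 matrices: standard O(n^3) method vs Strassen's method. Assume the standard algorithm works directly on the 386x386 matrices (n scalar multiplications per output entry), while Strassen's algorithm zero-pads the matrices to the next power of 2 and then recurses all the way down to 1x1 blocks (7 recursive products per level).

Matrix multiplication for 386x386 matrices:

Strassen's algorithm requires power-of-2 dimensions. Pad 386x386 to 512x512 (next power of 2).

Standard algorithm: 386^3 = 57512456 multiplications
Strassen's algorithm: 7^(log2(512)) = 7^9 = 40353607 multiplications
Savings: 57512456 - 40353607 = 17158849 multiplications

Standard: 57512456 multiplications (386^3). Strassen: 40353607 multiplications (7^9, after padding to 512x512). Strassen reduces 8 recursive multiplications to 7 at each level.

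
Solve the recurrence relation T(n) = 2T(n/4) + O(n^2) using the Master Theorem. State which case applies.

Master Theorem for T(n) = 2T(n/4) + O(n^2):

a = 2, b = 4, c = 2
log_b(a) = log_4(2) = 0.5000

Case 3: c = 2 > log_4(2) = 0.5000
T(n) = O(n^2) = O(n^2)

For T(n) = 2T(n/4) + O(n^2): log_4(2) = 0.5000. This is Case 3 of the Master Theorem (c > log_b(a), work dominated by root), giving O(n^2).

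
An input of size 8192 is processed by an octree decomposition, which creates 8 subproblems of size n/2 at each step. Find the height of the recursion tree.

For divide and conquer with division factor 2:

Problem sizes at each level:
Level 0: 8192
Level 1: 4096
Level 2: 2048
Level 3: 1024
Level 4: 512
Level 5: 256
Level 6: 128
Level 7: 64
Level 8: 32
Level 9: 16
Level 10: 8
Level 11: 4
Level 12: 2
Level 13: 1

The root is level 0 and the size-1 base case is level 13 (the tree spans levels 0 through 13, i.e. 14 levels counting the root), so the depth is the number of divisions: log_2(8192) = 13

The recursion tree depth is log_2(8192) = 13. At each level, the problem size is divided by 2, so it takes 13 divisions to reduce to a base case of size 1. The algorithm makes 8 recursive calls at each level.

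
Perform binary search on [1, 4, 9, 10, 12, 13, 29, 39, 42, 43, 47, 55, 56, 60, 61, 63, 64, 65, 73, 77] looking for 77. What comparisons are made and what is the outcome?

Binary search for 77 in [1, 4, 9, 10, 12, 13, 29, 39, 42, 43, 47, 55, 56, 60, 61, 63, 64, 65, 73, 77]:

lo=0, hi=19, mid=9, arr[mid]=43 -> 43 < 77, search right half
lo=10, hi=19, mid=14, arr[mid]=61 -> 61 < 77, search right half
lo=15, hi=19, mid=17, arr[mid]=65 -> 65 < 77, search right half
lo=18, hi=19, mid=18, arr[mid]=73 -> 73 < 77, search right half
lo=19, hi=19, mid=19, arr[mid]=77 -> Found target at index 19!

Binary search finds 77 at index 19 after 5 comparisons. The search repeatedly halves the search space by comparing with the middle element.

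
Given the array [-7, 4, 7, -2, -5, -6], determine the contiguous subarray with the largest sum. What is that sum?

Using Kadane's algorithm on [-7, 4, 7, -2, -5, -6]:

Scanning through the array:
Position 1 (value 4): max_ending_here = 4, max_so_far = 4
Position 2 (value 7): max_ending_here = 11, max_so_far = 11
Position 3 (value -2): max_ending_here = 9, max_so_far = 11
Position 4 (value -5): max_ending_here = 4, max_so_far = 11
Position 5 (value -6): max_ending_here = -2, max_so_far = 11

Maximum subarray: [4, 7]
Maximum sum: 11

The maximum subarray is [4, 7] with sum 11. This subarray runs from index 1 to index 2.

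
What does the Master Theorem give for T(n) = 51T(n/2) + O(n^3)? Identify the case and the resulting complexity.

Master Theorem for T(n) = 51T(n/2) + O(n^3):

a = 51, b = 2, c = 3
log_b(a) = log_2(51) = 5.6724

Case 1: c = 3 < log_2(51) = 5.6724
T(n) = O(n^(log_2 51))

For T(n) = 51T(n/2) + O(n^3): log_2(51) = 5.6724. This is Case 1 of the Master Theorem (c < log_b(a), work dominated by leaves), giving O(n^(log_2 51)).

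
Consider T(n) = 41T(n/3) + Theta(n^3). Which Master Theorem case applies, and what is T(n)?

Master Theorem for T(n) = 41T(n/3) + O(n^3):

a = 41, b = 3, c = 3
log_b(a) = log_3(41) = 3.3802

Case 1: c = 3 < log_3(41) = 3.3802
T(n) = O(n^(log_3 41))

For T(n) = 41T(n/3) + O(n^3): log_3(41) = 3.3802. This is Case 1 of the Master Theorem (c < log_b(a), work dominated by leaves), giving O(n^(log_3 41)).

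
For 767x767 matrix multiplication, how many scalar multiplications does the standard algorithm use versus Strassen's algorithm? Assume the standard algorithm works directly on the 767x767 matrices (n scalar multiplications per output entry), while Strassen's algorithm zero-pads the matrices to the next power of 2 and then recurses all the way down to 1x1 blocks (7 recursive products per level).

Matrix multiplication for 767x767 matrices:

Strassen's algorithm requires power-of-2 dimensions. Pad 767x767 to 1024x1024 (next power of 2).

Standard algorithm: 767^3 = 451217663 multiplications
Strassen's algorithm: 7^(log2(1024)) = 7^10 = 282475249 multiplications
Savings: 451217663 - 282475249 = 168742414 multiplications

Standard: 451217663 multiplications (767^3). Strassen: 282475249 multiplications (7^10, after padding to 1024x1024). Strassen reduces 8 recursive multiplications to 7 at each level.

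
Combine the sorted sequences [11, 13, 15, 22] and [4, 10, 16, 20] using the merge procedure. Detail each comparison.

Merging process:

Compare 11 vs 4: take 4 from right. Merged: [4]
Compare 11 vs 10: take 10 from right. Merged: [4, 10]
Compare 11 vs 16: take 11 from left. Merged: [4, 10, 11]
Compare 13 vs 16: take 13 from left. Merged: [4, 10, 11, 13]
Compare 15 vs 16: take 15 from left. Merged: [4, 10, 11, 13, 15]
Compare 22 vs 16: take 16 from right. Merged: [4, 10, 11, 13, 15, 16]
Compare 22 vs 20: take 20 from right. Merged: [4, 10, 11, 13, 15, 16, 20]
Append remaining from left: [22]. Merged: [4, 10, 11, 13, 15, 16, 20, 22]

Final merged array: [4, 10, 11, 13, 15, 16, 20, 22]
Total comparisons: 7

The merged array is [4, 10, 11, 13, 15, 16, 20, 22], requiring 7 comparisons. The merge step runs in O(n) time where n is the total number of elements.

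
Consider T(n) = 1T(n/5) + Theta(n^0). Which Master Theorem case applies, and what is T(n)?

Master Theorem for T(n) = 1T(n/5) + O(n^0):

a = 1, b = 5, c = 0
log_b(a) = log_5(1) = 0.0000

Case 2: c = 0 = log_5(1) = 0.0000
T(n) = O(n^0 log n) = O(log n)

For T(n) = 1T(n/5) + O(n^0): log_5(1) = 0.0000. This is Case 2 of the Master Theorem (c = log_b(a), equal work at all levels), giving O(log n).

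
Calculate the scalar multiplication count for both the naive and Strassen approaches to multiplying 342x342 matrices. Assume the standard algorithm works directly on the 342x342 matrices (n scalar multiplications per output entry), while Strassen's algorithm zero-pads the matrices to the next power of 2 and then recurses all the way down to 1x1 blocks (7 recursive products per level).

Matrix multiplication for 342x342 matrices:

Strassen's algorithm requires power-of-2 dimensions. Pad 342x342 to 512x512 (next power of 2).

Standard algorithm: 342^3 = 40001688 multiplications
Strassen's algorithm: 7^(log2(512)) = 7^9 = 40353607 multiplications
Difference: 40001688 - 40353607 = -351919 (Strassen uses MORE here due to padding overhead — for small or just-over-power-of-2 n, padding can outweigh the per-level savings)

Standard: 40001688 multiplications (342^3). Strassen: 40353607 multiplications (7^9, after padding to 512x512). Strassen reduces 8 recursive multiplications to 7 at each level.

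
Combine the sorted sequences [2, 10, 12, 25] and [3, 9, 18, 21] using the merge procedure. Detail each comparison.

Merging process:

Compare 2 vs 3: take 2 from left. Merged: [2]
Compare 10 vs 3: take 3 from right. Merged: [2, 3]
Compare 10 vs 9: take 9 from right. Merged: [2, 3, 9]
Compare 10 vs 18: take 10 from left. Merged: [2, 3, 9, 10]
Compare 12 vs 18: take 12 from left. Merged: [2, 3, 9, 10, 12]
Compare 25 vs 18: take 18 from right. Merged: [2, 3, 9, 10, 12, 18]
Compare 25 vs 21: take 21 from right. Merged: [2, 3, 9, 10, 12, 18, 21]
Append remaining from left: [25]. Merged: [2, 3, 9, 10, 12, 18, 21, 25]

Final merged array: [2, 3, 9, 10, 12, 18, 21, 25]
Total comparisons: 7

The merged array is [2, 3, 9, 10, 12, 18, 21, 25], requiring 7 comparisons. The merge step runs in O(n) time where n is the total number of elements.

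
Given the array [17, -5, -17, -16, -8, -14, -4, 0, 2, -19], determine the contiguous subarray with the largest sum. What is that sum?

Using Kadane's algorithm on [17, -5, -17, -16, -8, -14, -4, 0, 2, -19]:

Scanning through the array:
Position 1 (value -5): max_ending_here = 12, max_so_far = 17
Position 2 (value -17): max_ending_here = -5, max_so_far = 17
Position 3 (value -16): max_ending_here = -16, max_so_far = 17
Position 4 (value -8): max_ending_here = -8, max_so_far = 17
Position 5 (value -14): max_ending_here = -14, max_so_far = 17
Position 6 (value -4): max_ending_here = -4, max_so_far = 17
Position 7 (value 0): max_ending_here = 0, max_so_far = 17
Position 8 (value 2): max_ending_here = 2, max_so_far = 17
Position 9 (value -19): max_ending_here = -17, max_so_far = 17

Maximum subarray: [17]
Maximum sum: 17

The maximum subarray is [17] with sum 17. This subarray runs from index 0 to index 0.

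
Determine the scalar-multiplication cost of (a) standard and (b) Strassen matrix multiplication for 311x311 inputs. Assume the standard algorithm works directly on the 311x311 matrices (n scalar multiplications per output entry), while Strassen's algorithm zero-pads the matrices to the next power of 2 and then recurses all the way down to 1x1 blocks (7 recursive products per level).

Matrix multiplication for 311x311 matrices:

Strassen's algorithm requires power-of-2 dimensions. Pad 311x311 to 512x512 (next power of 2).

Standard algorithm: 311^3 = 30080231 multiplications
Strassen's algorithm: 7^(log2(512)) = 7^9 = 40353607 multiplications
Difference: 30080231 - 40353607 = -10273376 (Strassen uses MORE here due to padding overhead — for small or just-over-power-of-2 n, padding can outweigh the per-level savings)

Standard: 30080231 multiplications (311^3). Strassen: 40353607 multiplications (7^9, after padding to 512x512). Strassen reduces 8 recursive multiplications to 7 at each level.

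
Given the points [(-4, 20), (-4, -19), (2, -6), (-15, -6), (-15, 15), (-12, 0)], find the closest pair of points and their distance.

Computing all pairwise distances among 6 points:

d((-4, 20), (-4, -19)) = 39.0
d((-4, 20), (2, -6)) = 26.6833
d((-4, 20), (-15, -6)) = 28.2312
d((-4, 20), (-15, 15)) = 12.083
d((-4, 20), (-12, 0)) = 21.5407
d((-4, -19), (2, -6)) = 14.3178
d((-4, -19), (-15, -6)) = 17.0294
d((-4, -19), (-15, 15)) = 35.7351
d((-4, -19), (-12, 0)) = 20.6155
d((2, -6), (-15, -6)) = 17.0
d((2, -6), (-15, 15)) = 27.0185
d((2, -6), (-12, 0)) = 15.2315
d((-15, -6), (-15, 15)) = 21.0
d((-15, -6), (-12, 0)) = 6.7082 <-- minimum
d((-15, 15), (-12, 0)) = 15.2971

Closest pair: (-15, -6) and (-12, 0) with distance 6.7082

The closest pair is (-15, -6) and (-12, 0) with Euclidean distance 6.7082. For 6 points, brute-force pairwise comparison is shown above. For large n, the divide-and-conquer algorithm (sort by x, recurse on halves, check the dividing strip) achieves O(n log n).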